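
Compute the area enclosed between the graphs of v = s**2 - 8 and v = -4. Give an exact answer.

Set the curves equal: s**2 - 8 = -4, so s**2 - 4 = 0, which factors as (s - 2)*(s + 2) = 0. The curves meet at s = -2, 2.
On [-2, 2], v = -4 is on top; that piece has area ∫[-2,2] (-(s**2 - 4)) ds = 32/3.

32/3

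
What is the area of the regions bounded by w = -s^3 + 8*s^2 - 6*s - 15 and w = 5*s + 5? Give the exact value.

Set the curves equal: -s^3 + 8*s^2 - 6*s - 15 = 5*s + 5, so -s^3 + 8*s^2 - 11*s - 20 = 0, which factors as -(s - 5)*(s - 4)*(s + 1) = 0. The curves meet at s = -1, 4, 5.
On [-1, 4], w = 5*s + 5 is on top; that piece has area ∫[-1,4] (-(-s^3 + 8*s^2 - 11*s - 20)) ds = 875/12.
On [4, 5], w = -s^3 + 8*s^2 - 6*s - 15 is on top; that piece has area ∫[4,5] (-s^3 + 8*s^2 - 11*s - 20) ds = 11/12.
Total enclosed area = 875/12 + 11/12 = 443/6.

443/6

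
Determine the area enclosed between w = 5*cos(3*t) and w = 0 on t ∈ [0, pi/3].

The difference (5*cos(3*t)) - (0) = 5*cos(3*t) changes sign at t = pi/6 inside [0, pi/3], so split the integral there.
∫[0,pi/6] (5*cos(3*t)) dt = 5/3.
∫[pi/6,pi/3] (5*cos(3*t)) dt = -5/3; the area of that piece is 5/3.
Total area = 5/3 + 5/3 = 10/3.

10/3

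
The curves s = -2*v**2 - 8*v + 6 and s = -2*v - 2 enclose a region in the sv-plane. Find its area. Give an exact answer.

125/3

Both boundary curves give s as a function of v, so integrate with respect to v. Setting them equal: -2*v**2 - 6*v + 8 = 0, i.e. -2*(v - 1)*(v + 4) = 0, so they meet at v = -4, 1.
For v in [-4, 1], s = -2*v**2 - 8*v + 6 is on the right; area = ∫[-4,1] (-2*v**2 - 6*v + 8) dv = 125/3.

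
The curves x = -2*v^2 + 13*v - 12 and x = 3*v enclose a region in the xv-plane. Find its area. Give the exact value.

Both boundary curves give x as a function of v, so integrate with respect to v. Setting them equal: -2*v^2 + 10*v - 12 = 0, i.e. -2*(v - 3)*(v - 2) = 0, so they meet at v = 2, 3.
For v in [2, 3], x = -2*v^2 + 13*v - 12 is on the right; area = ∫[2,3] (-2*v^2 + 10*v - 12) dv = 1/3.

1/3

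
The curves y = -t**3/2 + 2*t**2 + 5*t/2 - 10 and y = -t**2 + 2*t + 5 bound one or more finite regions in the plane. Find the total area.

Set the curves equal: -t**3/2 + 2*t**2 + 5*t/2 - 10 = -t**2 + 2*t + 5, so -t**3/2 + 3*t**2 + t/2 - 15 = 0, which factors as -(t - 5)*(t - 3)*(t + 2)/2 = 0. The curves meet at t = -2, 3, 5.
On [-2, 3], y = -t**2 + 2*t + 5 is on top; that piece has area ∫[-2,3] (-(-t**3/2 + 3*t**2 + t/2 - 15)) dt = 375/8.
On [3, 5], y = -t**3/2 + 2*t**2 + 5*t/2 - 10 is on top; that piece has area ∫[3,5] (-t**3/2 + 3*t**2 + t/2 - 15) dt = 4.
Total enclosed area = 375/8 + 4 = 407/8.

407/8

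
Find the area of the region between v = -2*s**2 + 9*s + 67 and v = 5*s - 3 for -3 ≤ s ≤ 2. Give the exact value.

950/3

On [-3, 2], (-2*s**2 + 9*s + 67) - (5*s - 3) = -2*s**2 + 4*s + 70 is ≥ 0 throughout, so the area is a single integral of |-2*s**2 + 4*s + 70|.
∫[-3,2] (-2*s**2 + 4*s + 70) ds = 950/3.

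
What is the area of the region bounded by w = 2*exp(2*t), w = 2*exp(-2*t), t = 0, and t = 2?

-2 + exp(-4) + exp(4)

On [0, 2], (2*exp(2*t)) - (2*exp(-2*t)) = 2*exp(2*t) - 2*exp(-2*t) is ≥ 0 throughout, so the area is a single integral of |2*exp(2*t) - 2*exp(-2*t)|.
∫[0,2] (2*exp(2*t) - 2*exp(-2*t)) dt = -2 + exp(-4) + exp(4).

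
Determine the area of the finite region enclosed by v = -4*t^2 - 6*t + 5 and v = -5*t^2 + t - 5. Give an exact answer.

9/2

Set the curves equal: -4*t^2 - 6*t + 5 = -5*t^2 + t - 5, so t^2 - 7*t + 10 = 0, which factors as (t - 5)*(t - 2) = 0. The curves meet at t = 2, 5.
On [2, 5], v = -5*t^2 + t - 5 is on top; that piece has area ∫[2,5] (-(t^2 - 7*t + 10)) dt = 9/2.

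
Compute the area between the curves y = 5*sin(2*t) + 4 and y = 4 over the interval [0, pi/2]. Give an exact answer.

On [0, pi/2], (5*sin(2*t) + 4) - (4) = 5*sin(2*t) is ≥ 0 throughout, so the area is a single integral of |5*sin(2*t)|.
∫[0,pi/2] (5*sin(2*t)) dt = 5.

5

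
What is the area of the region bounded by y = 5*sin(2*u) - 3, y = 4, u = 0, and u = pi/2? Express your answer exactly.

On [0, pi/2], (5*sin(2*u) - 3) - (4) = 5*sin(2*u) - 7 is ≤ 0 throughout, so the area is a single integral of |5*sin(2*u) - 7|.
∫[0,pi/2] (5*sin(2*u) - 7) du = 5 - 7*pi/2; the area of that piece is -5 + 7*pi/2.

-5 + 7*pi/2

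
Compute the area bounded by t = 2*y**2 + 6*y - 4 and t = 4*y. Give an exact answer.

Both boundary curves give t as a function of y, so integrate with respect to y. Setting them equal: 2*y**2 + 2*y - 4 = 0, i.e. 2*(y - 1)*(y + 2) = 0, so they meet at y = -2, 1.
For y in [-2, 1], t = 2*y**2 + 6*y - 4 is on the left; area = ∫[-2,1] (-(2*y**2 + 2*y - 4)) dy = 9.

9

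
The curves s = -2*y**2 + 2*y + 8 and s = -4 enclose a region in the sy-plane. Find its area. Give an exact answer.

Both boundary curves give s as a function of y, so integrate with respect to y. Setting them equal: -2*y**2 + 2*y + 12 = 0, i.e. -2*(y - 3)*(y + 2) = 0, so they meet at y = -2, 3.
For y in [-2, 3], s = -2*y**2 + 2*y + 8 is on the right; area = ∫[-2,3] (-2*y**2 + 2*y + 12) dy = 125/3.

125/3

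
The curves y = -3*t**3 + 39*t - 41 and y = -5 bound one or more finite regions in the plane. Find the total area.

Set the curves equal: -3*t**3 + 39*t - 41 = -5, so -3*t**3 + 39*t - 36 = 0, which factors as -3*(t - 3)*(t - 1)*(t + 4) = 0. The curves meet at t = -4, 1, 3.
On [-4, 1], y = -5 is on top; that piece has area ∫[-4,1] (-(-3*t**3 + 39*t - 36)) dt = 1125/4.
On [1, 3], y = -3*t**3 + 39*t - 41 is on top; that piece has area ∫[1,3] (-3*t**3 + 39*t - 36) dt = 24.
Total enclosed area = 1125/4 + 24 = 1221/4.

1221/4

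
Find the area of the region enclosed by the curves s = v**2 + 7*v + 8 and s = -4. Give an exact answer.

1/6

Both boundary curves give s as a function of v, so integrate with respect to v. Setting them equal: v**2 + 7*v + 12 = 0, i.e. (v + 3)*(v + 4) = 0, so they meet at v = -4, -3.
For v in [-4, -3], s = v**2 + 7*v + 8 is on the left; area = ∫[-4,-3] (-(v**2 + 7*v + 12)) dv = 1/6.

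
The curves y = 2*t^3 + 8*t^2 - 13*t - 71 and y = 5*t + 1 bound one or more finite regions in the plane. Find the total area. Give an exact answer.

1741/6

Set the curves equal: 2*t^3 + 8*t^2 - 13*t - 71 = 5*t + 1, so 2*t^3 + 8*t^2 - 18*t - 72 = 0, which factors as 2*(t - 3)*(t + 3)*(t + 4) = 0. The curves meet at t = -4, -3, 3.
On [-4, -3], y = 2*t^3 + 8*t^2 - 13*t - 71 is on top; that piece has area ∫[-4,-3] (2*t^3 + 8*t^2 - 18*t - 72) dt = 13/6.
On [-3, 3], y = 5*t + 1 is on top; that piece has area ∫[-3,3] (-(2*t^3 + 8*t^2 - 18*t - 72)) dt = 288.
Total enclosed area = 13/6 + 288 = 1741/6.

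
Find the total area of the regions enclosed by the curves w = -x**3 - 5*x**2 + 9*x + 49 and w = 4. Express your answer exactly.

Set the curves equal: -x**3 - 5*x**2 + 9*x + 49 = 4, so -x**3 - 5*x**2 + 9*x + 45 = 0, which factors as -(x - 3)*(x + 3)*(x + 5) = 0. The curves meet at x = -5, -3, 3.
On [-5, -3], w = 4 is on top; that piece has area ∫[-5,-3] (-(-x**3 - 5*x**2 + 9*x + 45)) dx = 28/3.
On [-3, 3], w = -x**3 - 5*x**2 + 9*x + 49 is on top; that piece has area ∫[-3,3] (-x**3 - 5*x**2 + 9*x + 45) dx = 180.
Total enclosed area = 28/3 + 180 = 568/3.

568/3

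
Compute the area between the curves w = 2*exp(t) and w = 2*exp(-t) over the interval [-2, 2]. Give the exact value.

-8 + 4*exp(-2) + 4*exp(2)

The difference (2*exp(t)) - (2*exp(-t)) = 2*exp(t) - 2*exp(-t) changes sign at t = 0 inside [-2, 2], so split the integral there.
∫[-2,0] (2*exp(t) - 2*exp(-t)) dt = -2*exp(2) - 2*exp(-2) + 4; the area of that piece is -4 + 2*exp(-2) + 2*exp(2).
∫[0,2] (2*exp(t) - 2*exp(-t)) dt = -4 + 2*exp(-2) + 2*exp(2).
Total area = (-4 + 2*exp(-2) + 2*exp(2)) + (-4 + 2*exp(-2) + 2*exp(2)) = -8 + 4*exp(-2) + 4*exp(2).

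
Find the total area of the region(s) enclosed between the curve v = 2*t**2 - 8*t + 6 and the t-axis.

The curve meets the t-axis where 2*t**2 - 8*t + 6 = 0, i.e. 2*(t - 3)*(t - 1) = 0, at t = 1, 3.
On [1, 3] the curve lies below the axis; ∫[1,3] (2*t**2 - 8*t + 6) dt = -8/3, giving area 8/3.

8/3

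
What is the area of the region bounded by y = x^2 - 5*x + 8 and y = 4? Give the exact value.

Set the curves equal: x^2 - 5*x + 8 = 4, so x^2 - 5*x + 4 = 0, which factors as (x - 4)*(x - 1) = 0. The curves meet at x = 1, 4.
On [1, 4], y = 4 is on top; that piece has area ∫[1,4] (-(x^2 - 5*x + 4)) dx = 9/2.

9/2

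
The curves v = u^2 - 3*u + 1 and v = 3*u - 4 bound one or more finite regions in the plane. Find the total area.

Set the curves equal: u^2 - 3*u + 1 = 3*u - 4, so u^2 - 6*u + 5 = 0, which factors as (u - 5)*(u - 1) = 0. The curves meet at u = 1, 5.
On [1, 5], v = 3*u - 4 is on top; that piece has area ∫[1,5] (-(u^2 - 6*u + 5)) du = 32/3.

32/3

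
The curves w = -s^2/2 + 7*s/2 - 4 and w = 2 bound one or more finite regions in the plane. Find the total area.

1/12

Set the curves equal: -s^2/2 + 7*s/2 - 4 = 2, so -s^2/2 + 7*s/2 - 6 = 0, which factors as -(s - 4)*(s - 3)/2 = 0. The curves meet at s = 3, 4.
On [3, 4], w = -s^2/2 + 7*s/2 - 4 is on top; that piece has area ∫[3,4] (-s^2/2 + 7*s/2 - 6) ds = 1/12.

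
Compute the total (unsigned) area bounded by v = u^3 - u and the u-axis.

The curve meets the u-axis where u^3 - u = 0, i.e. u*(u - 1)*(u + 1) = 0, at u = -1, 0, 1.
On [-1, 0] the curve lies above the axis; ∫[-1,0] (u^3 - u) du = 1/4, giving area 1/4.
On [0, 1] the curve lies below the axis; ∫[0,1] (u^3 - u) du = -1/4, giving area 1/4.
Total area = 1/4 + 1/4 = 1/2.

1/2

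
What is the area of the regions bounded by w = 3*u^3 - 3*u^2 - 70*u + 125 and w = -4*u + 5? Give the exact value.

Set the curves equal: 3*u^3 - 3*u^2 - 70*u + 125 = -4*u + 5, so 3*u^3 - 3*u^2 - 66*u + 120 = 0, which factors as 3*(u - 4)*(u - 2)*(u + 5) = 0. The curves meet at u = -5, 2, 4.
On [-5, 2], w = 3*u^3 - 3*u^2 - 70*u + 125 is on top; that piece has area ∫[-5,2] (3*u^3 - 3*u^2 - 66*u + 120) du = 3773/4.
On [2, 4], w = -4*u + 5 is on top; that piece has area ∫[2,4] (-(3*u^3 - 3*u^2 - 66*u + 120)) du = 32.
Total enclosed area = 3773/4 + 32 = 3901/4.

3901/4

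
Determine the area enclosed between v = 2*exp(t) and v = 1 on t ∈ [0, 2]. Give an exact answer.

On [0, 2], (2*exp(t)) - (1) = 2*exp(t) - 1 is ≥ 0 throughout, so the area is a single integral of |2*exp(t) - 1|.
∫[0,2] (2*exp(t) - 1) dt = -4 + 2*exp(2).

-4 + 2*exp(2)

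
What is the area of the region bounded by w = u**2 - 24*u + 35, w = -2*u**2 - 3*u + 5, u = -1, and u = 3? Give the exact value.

The difference (u**2 - 24*u + 35) - (-2*u**2 - 3*u + 5) = 3*u**2 - 21*u + 30 changes sign at u = 2 inside [-1, 3], so split the integral there.
∫[-1,2] (3*u**2 - 21*u + 30) du = 135/2.
∫[2,3] (3*u**2 - 21*u + 30) du = -7/2; the area of that piece is 7/2.
Total area = 135/2 + 7/2 = 71.

71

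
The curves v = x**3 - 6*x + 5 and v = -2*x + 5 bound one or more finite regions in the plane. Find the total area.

Set the curves equal: x**3 - 6*x + 5 = -2*x + 5, so x**3 - 4*x = 0, which factors as x*(x - 2)*(x + 2) = 0. The curves meet at x = -2, 0, 2.
On [-2, 0], v = x**3 - 6*x + 5 is on top; that piece has area ∫[-2,0] (x**3 - 4*x) dx = 4.
On [0, 2], v = -2*x + 5 is on top; that piece has area ∫[0,2] (-(x**3 - 4*x)) dx = 4.
Total enclosed area = 4 + 4 = 8.

8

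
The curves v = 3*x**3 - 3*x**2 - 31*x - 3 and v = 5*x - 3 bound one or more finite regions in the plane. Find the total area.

Set the curves equal: 3*x**3 - 3*x**2 - 31*x - 3 = 5*x - 3, so 3*x**3 - 3*x**2 - 36*x = 0, which factors as 3*x*(x - 4)*(x + 3) = 0. The curves meet at x = -3, 0, 4.
On [-3, 0], v = 3*x**3 - 3*x**2 - 31*x - 3 is on top; that piece has area ∫[-3,0] (3*x**3 - 3*x**2 - 36*x) dx = 297/4.
On [0, 4], v = 5*x - 3 is on top; that piece has area ∫[0,4] (-(3*x**3 - 3*x**2 - 36*x)) dx = 160.
Total enclosed area = 297/4 + 160 = 937/4.

937/4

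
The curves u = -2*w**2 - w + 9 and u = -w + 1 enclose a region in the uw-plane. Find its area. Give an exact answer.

64/3

Both boundary curves give u as a function of w, so integrate with respect to w. Setting them equal: -2*w**2 + 8 = 0, i.e. -2*(w - 2)*(w + 2) = 0, so they meet at w = -2, 2.
For w in [-2, 2], u = -2*w**2 - w + 9 is on the right; area = ∫[-2,2] (-2*w**2 + 8) dw = 64/3.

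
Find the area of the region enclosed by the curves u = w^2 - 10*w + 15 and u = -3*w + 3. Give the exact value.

1/6

Both boundary curves give u as a function of w, so integrate with respect to w. Setting them equal: w^2 - 7*w + 12 = 0, i.e. (w - 4)*(w - 3) = 0, so they meet at w = 3, 4.
For w in [3, 4], u = w^2 - 10*w + 15 is on the left; area = ∫[3,4] (-(w^2 - 7*w + 12)) dw = 1/6.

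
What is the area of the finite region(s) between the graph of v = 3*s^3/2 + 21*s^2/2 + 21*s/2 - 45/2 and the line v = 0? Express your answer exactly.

74

The curve meets the s-axis where 3*s^3/2 + 21*s^2/2 + 21*s/2 - 45/2 = 0, i.e. 3*(s - 1)*(s + 3)*(s + 5)/2 = 0, at s = -5, -3, 1.
On [-5, -3] the curve lies above the axis; ∫[-5,-3] (3*s^3/2 + 21*s^2/2 + 21*s/2 - 45/2) ds = 10, giving area 10.
On [-3, 1] the curve lies below the axis; ∫[-3,1] (3*s^3/2 + 21*s^2/2 + 21*s/2 - 45/2) ds = -64, giving area 64.
Total area = 10 + 64 = 74.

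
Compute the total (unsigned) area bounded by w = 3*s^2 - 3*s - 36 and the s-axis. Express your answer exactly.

343/2

The curve meets the s-axis where 3*s^2 - 3*s - 36 = 0, i.e. 3*(s - 4)*(s + 3) = 0, at s = -3, 4.
On [-3, 4] the curve lies below the axis; ∫[-3,4] (3*s^2 - 3*s - 36) ds = -343/2, giving area 343/2.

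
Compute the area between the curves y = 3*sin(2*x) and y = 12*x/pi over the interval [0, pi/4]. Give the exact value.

3/2 - 3*pi/8

On [0, pi/4], (3*sin(2*x)) - (12*x/pi) = -12*x/pi + 3*sin(2*x) is ≥ 0 throughout, so the area is a single integral of |-12*x/pi + 3*sin(2*x)|.
∫[0,pi/4] (-12*x/pi + 3*sin(2*x)) dx = 3/2 - 3*pi/8.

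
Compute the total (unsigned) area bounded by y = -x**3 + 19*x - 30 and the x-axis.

The curve meets the x-axis where -x**3 + 19*x - 30 = 0, i.e. -(x - 3)*(x - 2)*(x + 5) = 0, at x = -5, 2, 3.
On [-5, 2] the curve lies below the axis; ∫[-5,2] (-x**3 + 19*x - 30) dx = -1029/4, giving area 1029/4.
On [2, 3] the curve lies above the axis; ∫[2,3] (-x**3 + 19*x - 30) dx = 5/4, giving area 5/4.
Total area = 1029/4 + 5/4 = 517/2.

517/2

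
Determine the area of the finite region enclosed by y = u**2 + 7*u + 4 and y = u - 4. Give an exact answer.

4/3

Set the curves equal: u**2 + 7*u + 4 = u - 4, so u**2 + 6*u + 8 = 0, which factors as (u + 2)*(u + 4) = 0. The curves meet at u = -4, -2.
On [-4, -2], y = u - 4 is on top; that piece has area ∫[-4,-2] (-(u**2 + 6*u + 8)) du = 4/3.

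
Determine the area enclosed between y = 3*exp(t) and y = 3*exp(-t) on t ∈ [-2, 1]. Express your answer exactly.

-12 + 3*exp(-2) + 3*exp(-1) + 3*exp(1) + 3*exp(2)

The difference (3*exp(t)) - (3*exp(-t)) = 3*exp(t) - 3*exp(-t) changes sign at t = 0 inside [-2, 1], so split the integral there.
∫[-2,0] (3*exp(t) - 3*exp(-t)) dt = -3*exp(2) - 3*exp(-2) + 6; the area of that piece is -6 + 3*exp(-2) + 3*exp(2).
∫[0,1] (3*exp(t) - 3*exp(-t)) dt = -6 + 3*exp(-1) + 3*exp(1).
Total area = (-6 + 3*exp(-2) + 3*exp(2)) + (-6 + 3*exp(-1) + 3*exp(1)) = -12 + 3*exp(-2) + 3*exp(-1) + 3*exp(1) + 3*exp(2).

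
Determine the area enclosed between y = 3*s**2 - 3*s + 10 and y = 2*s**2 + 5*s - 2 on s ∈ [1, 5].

The difference (3*s**2 - 3*s + 10) - (2*s**2 + 5*s - 2) = s**2 - 8*s + 12 changes sign at s = 2 inside [1, 5], so split the integral there.
∫[1,2] (s**2 - 8*s + 12) ds = 7/3.
∫[2,5] (s**2 - 8*s + 12) ds = -9; the area of that piece is 9.
Total area = 7/3 + 9 = 34/3.

34/3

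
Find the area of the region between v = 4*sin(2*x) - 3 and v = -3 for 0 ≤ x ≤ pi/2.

On [0, pi/2], (4*sin(2*x) - 3) - (-3) = 4*sin(2*x) is ≥ 0 throughout, so the area is a single integral of |4*sin(2*x)|.
∫[0,pi/2] (4*sin(2*x)) dx = 4.

4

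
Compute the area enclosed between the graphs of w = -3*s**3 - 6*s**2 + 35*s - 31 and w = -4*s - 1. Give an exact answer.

1741/4

Set the curves equal: -3*s**3 - 6*s**2 + 35*s - 31 = -4*s - 1, so -3*s**3 - 6*s**2 + 39*s - 30 = 0, which factors as -3*(s - 2)*(s - 1)*(s + 5) = 0. The curves meet at s = -5, 1, 2.
On [-5, 1], w = -4*s - 1 is on top; that piece has area ∫[-5,1] (-(-3*s**3 - 6*s**2 + 39*s - 30)) ds = 432.
On [1, 2], w = -3*s**3 - 6*s**2 + 35*s - 31 is on top; that piece has area ∫[1,2] (-3*s**3 - 6*s**2 + 39*s - 30) ds = 13/4.
Total enclosed area = 432 + 13/4 = 1741/4.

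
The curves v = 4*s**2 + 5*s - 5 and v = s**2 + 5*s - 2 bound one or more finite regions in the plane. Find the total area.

4

Set the curves equal: 4*s**2 + 5*s - 5 = s**2 + 5*s - 2, so 3*s**2 - 3 = 0, which factors as 3*(s - 1)*(s + 1) = 0. The curves meet at s = -1, 1.
On [-1, 1], v = s**2 + 5*s - 2 is on top; that piece has area ∫[-1,1] (-(3*s**2 - 3)) ds = 4.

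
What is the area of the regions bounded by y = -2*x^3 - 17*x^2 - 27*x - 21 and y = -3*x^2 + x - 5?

Set the curves equal: -2*x^3 - 17*x^2 - 27*x - 21 = -3*x^2 + x - 5, so -2*x^3 - 14*x^2 - 28*x - 16 = 0, which factors as -2*(x + 1)*(x + 2)*(x + 4) = 0. The curves meet at x = -4, -2, -1.
On [-4, -2], y = -3*x^2 + x - 5 is on top; that piece has area ∫[-4,-2] (-(-2*x^3 - 14*x^2 - 28*x - 16)) dx = 16/3.
On [-2, -1], y = -2*x^3 - 17*x^2 - 27*x - 21 is on top; that piece has area ∫[-2,-1] (-2*x^3 - 14*x^2 - 28*x - 16) dx = 5/6.
Total enclosed area = 16/3 + 5/6 = 37/6.

37/6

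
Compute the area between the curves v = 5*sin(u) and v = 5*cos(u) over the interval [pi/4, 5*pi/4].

10*sqrt(2)

On [pi/4, 5*pi/4], (5*sin(u)) - (5*cos(u)) = 5*sin(u) - 5*cos(u) is ≥ 0 throughout, so the area is a single integral of |5*sin(u) - 5*cos(u)|.
∫[pi/4,5*pi/4] (5*sin(u) - 5*cos(u)) du = 10*sqrt(2).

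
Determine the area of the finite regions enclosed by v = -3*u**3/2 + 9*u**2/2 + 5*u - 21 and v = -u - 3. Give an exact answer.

Set the curves equal: -3*u**3/2 + 9*u**2/2 + 5*u - 21 = -u - 3, so -3*u**3/2 + 9*u**2/2 + 6*u - 18 = 0, which factors as -3*(u - 3)*(u - 2)*(u + 2)/2 = 0. The curves meet at u = -2, 2, 3.
On [-2, 2], v = -u - 3 is on top; that piece has area ∫[-2,2] (-(-3*u**3/2 + 9*u**2/2 + 6*u - 18)) du = 48.
On [2, 3], v = -3*u**3/2 + 9*u**2/2 + 5*u - 21 is on top; that piece has area ∫[2,3] (-3*u**3/2 + 9*u**2/2 + 6*u - 18) du = 9/8.
Total enclosed area = 48 + 9/8 = 393/8.

393/8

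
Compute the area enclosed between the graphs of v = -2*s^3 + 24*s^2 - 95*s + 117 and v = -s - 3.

1

Set the curves equal: -2*s^3 + 24*s^2 - 95*s + 117 = -s - 3, so -2*s^3 + 24*s^2 - 94*s + 120 = 0, which factors as -2*(s - 5)*(s - 4)*(s - 3) = 0. The curves meet at s = 3, 4, 5.
On [3, 4], v = -s - 3 is on top; that piece has area ∫[3,4] (-(-2*s^3 + 24*s^2 - 94*s + 120)) ds = 1/2.
On [4, 5], v = -2*s^3 + 24*s^2 - 95*s + 117 is on top; that piece has area ∫[4,5] (-2*s^3 + 24*s^2 - 94*s + 120) ds = 1/2.
Total enclosed area = 1/2 + 1/2 = 1.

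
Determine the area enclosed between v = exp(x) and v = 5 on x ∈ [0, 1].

6 - exp(1)

On [0, 1], (exp(x)) - (5) = exp(x) - 5 is ≤ 0 throughout, so the area is a single integral of |exp(x) - 5|.
∫[0,1] (exp(x) - 5) dx = -6 + exp(1); the area of that piece is 6 - exp(1).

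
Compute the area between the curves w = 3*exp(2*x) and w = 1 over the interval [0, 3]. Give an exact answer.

-9/2 + 3*exp(6)/2

On [0, 3], (3*exp(2*x)) - (1) = 3*exp(2*x) - 1 is ≥ 0 throughout, so the area is a single integral of |3*exp(2*x) - 1|.
∫[0,3] (3*exp(2*x) - 1) dx = -9/2 + 3*exp(6)/2.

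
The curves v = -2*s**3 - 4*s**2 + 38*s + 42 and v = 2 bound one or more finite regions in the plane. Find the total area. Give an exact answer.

Set the curves equal: -2*s**3 - 4*s**2 + 38*s + 42 = 2, so -2*s**3 - 4*s**2 + 38*s + 40 = 0, which factors as -2*(s - 4)*(s + 1)*(s + 5) = 0. The curves meet at s = -5, -1, 4.
On [-5, -1], v = 2 is on top; that piece has area ∫[-5,-1] (-(-2*s**3 - 4*s**2 + 38*s + 40)) ds = 448/3.
On [-1, 4], v = -2*s**3 - 4*s**2 + 38*s + 42 is on top; that piece has area ∫[-1,4] (-2*s**3 - 4*s**2 + 38*s + 40) ds = 1625/6.
Total enclosed area = 448/3 + 1625/6 = 2521/6.

2521/6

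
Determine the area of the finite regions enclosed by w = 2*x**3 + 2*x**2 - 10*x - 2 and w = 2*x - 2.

Set the curves equal: 2*x**3 + 2*x**2 - 10*x - 2 = 2*x - 2, so 2*x**3 + 2*x**2 - 12*x = 0, which factors as 2*x*(x - 2)*(x + 3) = 0. The curves meet at x = -3, 0, 2.
On [-3, 0], w = 2*x**3 + 2*x**2 - 10*x - 2 is on top; that piece has area ∫[-3,0] (2*x**3 + 2*x**2 - 12*x) dx = 63/2.
On [0, 2], w = 2*x - 2 is on top; that piece has area ∫[0,2] (-(2*x**3 + 2*x**2 - 12*x)) dx = 32/3.
Total enclosed area = 63/2 + 32/3 = 253/6.

253/6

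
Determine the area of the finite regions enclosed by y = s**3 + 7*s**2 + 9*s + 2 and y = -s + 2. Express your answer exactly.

253/12

Set the curves equal: s**3 + 7*s**2 + 9*s + 2 = -s + 2, so s**3 + 7*s**2 + 10*s = 0, which factors as s*(s + 2)*(s + 5) = 0. The curves meet at s = -5, -2, 0.
On [-5, -2], y = s**3 + 7*s**2 + 9*s + 2 is on top; that piece has area ∫[-5,-2] (s**3 + 7*s**2 + 10*s) ds = 63/4.
On [-2, 0], y = -s + 2 is on top; that piece has area ∫[-2,0] (-(s**3 + 7*s**2 + 10*s)) ds = 16/3.
Total enclosed area = 63/4 + 16/3 = 253/12.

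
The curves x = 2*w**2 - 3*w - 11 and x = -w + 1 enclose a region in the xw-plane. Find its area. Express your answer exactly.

Both boundary curves give x as a function of w, so integrate with respect to w. Setting them equal: 2*w**2 - 2*w - 12 = 0, i.e. 2*(w - 3)*(w + 2) = 0, so they meet at w = -2, 3.
For w in [-2, 3], x = 2*w**2 - 3*w - 11 is on the left; area = ∫[-2,3] (-(2*w**2 - 2*w - 12)) dw = 125/3.

125/3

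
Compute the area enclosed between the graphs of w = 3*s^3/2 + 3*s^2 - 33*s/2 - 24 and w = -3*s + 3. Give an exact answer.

443/4

Set the curves equal: 3*s^3/2 + 3*s^2 - 33*s/2 - 24 = -3*s + 3, so 3*s^3/2 + 3*s^2 - 27*s/2 - 27 = 0, which factors as 3*(s - 3)*(s + 2)*(s + 3)/2 = 0. The curves meet at s = -3, -2, 3.
On [-3, -2], w = 3*s^3/2 + 3*s^2 - 33*s/2 - 24 is on top; that piece has area ∫[-3,-2] (3*s^3/2 + 3*s^2 - 27*s/2 - 27) ds = 11/8.
On [-2, 3], w = -3*s + 3 is on top; that piece has area ∫[-2,3] (-(3*s^3/2 + 3*s^2 - 27*s/2 - 27)) ds = 875/8.
Total enclosed area = 11/8 + 875/8 = 443/4.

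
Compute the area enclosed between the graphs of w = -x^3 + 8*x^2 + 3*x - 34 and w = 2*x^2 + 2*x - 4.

Set the curves equal: -x^3 + 8*x^2 + 3*x - 34 = 2*x^2 + 2*x - 4, so -x^3 + 6*x^2 + x - 30 = 0, which factors as -(x - 5)*(x - 3)*(x + 2) = 0. The curves meet at x = -2, 3, 5.
On [-2, 3], w = 2*x^2 + 2*x - 4 is on top; that piece has area ∫[-2,3] (-(-x^3 + 6*x^2 + x - 30)) dx = 375/4.
On [3, 5], w = -x^3 + 8*x^2 + 3*x - 34 is on top; that piece has area ∫[3,5] (-x^3 + 6*x^2 + x - 30) dx = 8.
Total enclosed area = 375/4 + 8 = 407/4.

407/4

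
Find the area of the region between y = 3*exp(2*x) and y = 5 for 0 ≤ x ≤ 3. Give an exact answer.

-37/2 - 11*log(3)/2 + log(15)/2 + 9*log(5)/2 + 3*exp(6)/2

The difference (3*exp(2*x)) - (5) = 3*exp(2*x) - 5 changes sign at x = -log(3)/2 + log(5)/2 inside [0, 3], so split the integral there.
∫[0,-log(3)/2 + log(5)/2] (3*exp(2*x) - 5) dx = log(9*sqrt(15)/125) + 1; the area of that piece is -1 + log(25*sqrt(15)/27).
∫[-log(3)/2 + log(5)/2,3] (3*exp(2*x) - 5) dx = -35/2 - 5*log(3)/2 + 5*log(5)/2 + 3*exp(6)/2.
Total area = (-1 + log(25*sqrt(15)/27)) + (-35/2 - 5*log(3)/2 + 5*log(5)/2 + 3*exp(6)/2) = -37/2 - 11*log(3)/2 + log(15)/2 + 9*log(5)/2 + 3*exp(6)/2.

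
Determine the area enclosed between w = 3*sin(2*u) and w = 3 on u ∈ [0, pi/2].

On [0, pi/2], (3*sin(2*u)) - (3) = 3*sin(2*u) - 3 is ≤ 0 throughout, so the area is a single integral of |3*sin(2*u) - 3|.
∫[0,pi/2] (3*sin(2*u) - 3) du = 3 - 3*pi/2; the area of that piece is -3 + 3*pi/2.

-3 + 3*pi/2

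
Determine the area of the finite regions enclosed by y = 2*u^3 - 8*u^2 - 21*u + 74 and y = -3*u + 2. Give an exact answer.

Set the curves equal: 2*u^3 - 8*u^2 - 21*u + 74 = -3*u + 2, so 2*u^3 - 8*u^2 - 18*u + 72 = 0, which factors as 2*(u - 4)*(u - 3)*(u + 3) = 0. The curves meet at u = -3, 3, 4.
On [-3, 3], y = 2*u^3 - 8*u^2 - 21*u + 74 is on top; that piece has area ∫[-3,3] (2*u^3 - 8*u^2 - 18*u + 72) du = 288.
On [3, 4], y = -3*u + 2 is on top; that piece has area ∫[3,4] (-(2*u^3 - 8*u^2 - 18*u + 72)) du = 13/6.
Total enclosed area = 288 + 13/6 = 1741/6.

1741/6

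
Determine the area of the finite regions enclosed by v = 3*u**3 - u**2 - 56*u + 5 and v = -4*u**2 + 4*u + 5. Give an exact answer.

2521/4

Set the curves equal: 3*u**3 - u**2 - 56*u + 5 = -4*u**2 + 4*u + 5, so 3*u**3 + 3*u**2 - 60*u = 0, which factors as 3*u*(u - 4)*(u + 5) = 0. The curves meet at u = -5, 0, 4.
On [-5, 0], v = 3*u**3 - u**2 - 56*u + 5 is on top; that piece has area ∫[-5,0] (3*u**3 + 3*u**2 - 60*u) du = 1625/4.
On [0, 4], v = -4*u**2 + 4*u + 5 is on top; that piece has area ∫[0,4] (-(3*u**3 + 3*u**2 - 60*u)) du = 224.
Total enclosed area = 1625/4 + 224 = 2521/4.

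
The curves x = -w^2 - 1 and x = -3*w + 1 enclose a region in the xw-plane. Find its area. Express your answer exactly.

Both boundary curves give x as a function of w, so integrate with respect to w. Setting them equal: -w^2 + 3*w - 2 = 0, i.e. -(w - 2)*(w - 1) = 0, so they meet at w = 1, 2.
For w in [1, 2], x = -w^2 - 1 is on the right; area = ∫[1,2] (-w^2 + 3*w - 2) dw = 1/6.

1/6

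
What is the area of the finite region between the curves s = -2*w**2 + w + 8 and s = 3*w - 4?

Both boundary curves give s as a function of w, so integrate with respect to w. Setting them equal: -2*w**2 - 2*w + 12 = 0, i.e. -2*(w - 2)*(w + 3) = 0, so they meet at w = -3, 2.
For w in [-3, 2], s = -2*w**2 + w + 8 is on the right; area = ∫[-3,2] (-2*w**2 - 2*w + 12) dw = 125/3.

125/3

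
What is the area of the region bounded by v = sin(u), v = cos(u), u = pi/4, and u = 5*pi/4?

2*sqrt(2)

On [pi/4, 5*pi/4], (sin(u)) - (cos(u)) = sin(u) - cos(u) is ≥ 0 throughout, so the area is a single integral of |sin(u) - cos(u)|.
∫[pi/4,5*pi/4] (sin(u) - cos(u)) du = 2*sqrt(2).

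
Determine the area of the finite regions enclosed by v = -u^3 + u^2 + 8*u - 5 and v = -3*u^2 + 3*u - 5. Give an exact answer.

443/6

Set the curves equal: -u^3 + u^2 + 8*u - 5 = -3*u^2 + 3*u - 5, so -u^3 + 4*u^2 + 5*u = 0, which factors as -u*(u - 5)*(u + 1) = 0. The curves meet at u = -1, 0, 5.
On [-1, 0], v = -3*u^2 + 3*u - 5 is on top; that piece has area ∫[-1,0] (-(-u^3 + 4*u^2 + 5*u)) du = 11/12.
On [0, 5], v = -u^3 + u^2 + 8*u - 5 is on top; that piece has area ∫[0,5] (-u^3 + 4*u^2 + 5*u) du = 875/12.
Total enclosed area = 11/12 + 875/12 = 443/6.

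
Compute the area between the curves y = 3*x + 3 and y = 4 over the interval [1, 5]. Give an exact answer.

32

On [1, 5], (3*x + 3) - (4) = 3*x - 1 is ≥ 0 throughout, so the area is a single integral of |3*x - 1|.
∫[1,5] (3*x - 1) dx = 32.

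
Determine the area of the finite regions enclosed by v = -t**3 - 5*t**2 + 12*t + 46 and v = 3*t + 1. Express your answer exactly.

568/3

Set the curves equal: -t**3 - 5*t**2 + 12*t + 46 = 3*t + 1, so -t**3 - 5*t**2 + 9*t + 45 = 0, which factors as -(t - 3)*(t + 3)*(t + 5) = 0. The curves meet at t = -5, -3, 3.
On [-5, -3], v = 3*t + 1 is on top; that piece has area ∫[-5,-3] (-(-t**3 - 5*t**2 + 9*t + 45)) dt = 28/3.
On [-3, 3], v = -t**3 - 5*t**2 + 12*t + 46 is on top; that piece has area ∫[-3,3] (-t**3 - 5*t**2 + 9*t + 45) dt = 180.
Total enclosed area = 28/3 + 180 = 568/3.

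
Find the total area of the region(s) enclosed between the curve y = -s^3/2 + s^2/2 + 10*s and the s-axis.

2521/24

The curve meets the s-axis where -s^3/2 + s^2/2 + 10*s = 0, i.e. -s*(s - 5)*(s + 4)/2 = 0, at s = -4, 0, 5.
On [-4, 0] the curve lies below the axis; ∫[-4,0] (-s^3/2 + s^2/2 + 10*s) ds = -112/3, giving area 112/3.
On [0, 5] the curve lies above the axis; ∫[0,5] (-s^3/2 + s^2/2 + 10*s) ds = 1625/24, giving area 1625/24.
Total area = 112/3 + 1625/24 = 2521/24.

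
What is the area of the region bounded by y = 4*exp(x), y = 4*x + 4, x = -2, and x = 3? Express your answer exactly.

On [-2, 3], (4*exp(x)) - (4*x + 4) = -4*x + 4*exp(x) - 4 is ≥ 0 throughout, so the area is a single integral of |-4*x + 4*exp(x) - 4|.
∫[-2,3] (-4*x + 4*exp(x) - 4) dx = -30 - 4*exp(-2) + 4*exp(3).

-30 - 4*exp(-2) + 4*exp(3)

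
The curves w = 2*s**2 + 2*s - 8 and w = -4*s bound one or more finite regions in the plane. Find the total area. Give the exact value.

Set the curves equal: 2*s**2 + 2*s - 8 = -4*s, so 2*s**2 + 6*s - 8 = 0, which factors as 2*(s - 1)*(s + 4) = 0. The curves meet at s = -4, 1.
On [-4, 1], w = -4*s is on top; that piece has area ∫[-4,1] (-(2*s**2 + 6*s - 8)) ds = 125/3.

125/3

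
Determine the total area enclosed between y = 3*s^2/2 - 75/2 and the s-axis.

250

The curve meets the s-axis where 3*s^2/2 - 75/2 = 0, i.e. 3*(s - 5)*(s + 5)/2 = 0, at s = -5, 5.
On [-5, 5] the curve lies below the axis; ∫[-5,5] (3*s^2/2 - 75/2) ds = -250, giving area 250.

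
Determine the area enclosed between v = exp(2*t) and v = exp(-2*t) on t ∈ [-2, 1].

-2 + exp(-4)/2 + exp(-2)/2 + exp(2)/2 + exp(4)/2

The difference (exp(2*t)) - (exp(-2*t)) = exp(2*t) - exp(-2*t) changes sign at t = 0 inside [-2, 1], so split the integral there.
∫[-2,0] (exp(2*t) - exp(-2*t)) dt = -exp(4)/2 - exp(-4)/2 + 1; the area of that piece is -1 + exp(-4)/2 + exp(4)/2.
∫[0,1] (exp(2*t) - exp(-2*t)) dt = -1 + exp(-2)/2 + exp(2)/2.
Total area = (-1 + exp(-4)/2 + exp(4)/2) + (-1 + exp(-2)/2 + exp(2)/2) = -2 + exp(-4)/2 + exp(-2)/2 + exp(2)/2 + exp(4)/2.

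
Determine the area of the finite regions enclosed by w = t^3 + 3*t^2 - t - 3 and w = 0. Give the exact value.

Set the curves equal: t^3 + 3*t^2 - t - 3 = 0, so t^3 + 3*t^2 - t - 3 = 0, which factors as (t - 1)*(t + 1)*(t + 3) = 0. The curves meet at t = -3, -1, 1.
On [-3, -1], w = t^3 + 3*t^2 - t - 3 is on top; that piece has area ∫[-3,-1] (t^3 + 3*t^2 - t - 3) dt = 4.
On [-1, 1], w = 0 is on top; that piece has area ∫[-1,1] (-(t^3 + 3*t^2 - t - 3)) dt = 4.
Total enclosed area = 4 + 4 = 8.

8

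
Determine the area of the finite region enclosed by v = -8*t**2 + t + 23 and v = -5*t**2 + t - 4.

108

Set the curves equal: -8*t**2 + t + 23 = -5*t**2 + t - 4, so -3*t**2 + 27 = 0, which factors as -3*(t - 3)*(t + 3) = 0. The curves meet at t = -3, 3.
On [-3, 3], v = -8*t**2 + t + 23 is on top; that piece has area ∫[-3,3] (-3*t**2 + 27) dt = 108.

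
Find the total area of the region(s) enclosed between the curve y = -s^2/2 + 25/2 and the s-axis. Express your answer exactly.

The curve meets the s-axis where -s^2/2 + 25/2 = 0, i.e. -(s - 5)*(s + 5)/2 = 0, at s = -5, 5.
On [-5, 5] the curve lies above the axis; ∫[-5,5] (-s^2/2 + 25/2) ds = 250/3, giving area 250/3.

250/3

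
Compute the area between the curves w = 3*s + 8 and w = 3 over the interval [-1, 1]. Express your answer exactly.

10

On [-1, 1], (3*s + 8) - (3) = 3*s + 5 is ≥ 0 throughout, so the area is a single integral of |3*s + 5|.
∫[-1,1] (3*s + 5) ds = 10.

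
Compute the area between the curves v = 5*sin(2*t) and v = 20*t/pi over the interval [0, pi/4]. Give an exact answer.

On [0, pi/4], (5*sin(2*t)) - (20*t/pi) = -20*t/pi + 5*sin(2*t) is ≥ 0 throughout, so the area is a single integral of |-20*t/pi + 5*sin(2*t)|.
∫[0,pi/4] (-20*t/pi + 5*sin(2*t)) dt = 5/2 - 5*pi/8.

5/2 - 5*pi/8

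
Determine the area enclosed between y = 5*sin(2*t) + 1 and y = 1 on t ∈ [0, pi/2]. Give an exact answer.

5

On [0, pi/2], (5*sin(2*t) + 1) - (1) = 5*sin(2*t) is ≥ 0 throughout, so the area is a single integral of |5*sin(2*t)|.
∫[0,pi/2] (5*sin(2*t)) dt = 5.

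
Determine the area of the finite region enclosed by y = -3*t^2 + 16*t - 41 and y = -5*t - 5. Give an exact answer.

1/2

Set the curves equal: -3*t^2 + 16*t - 41 = -5*t - 5, so -3*t^2 + 21*t - 36 = 0, which factors as -3*(t - 4)*(t - 3) = 0. The curves meet at t = 3, 4.
On [3, 4], y = -3*t^2 + 16*t - 41 is on top; that piece has area ∫[3,4] (-3*t^2 + 21*t - 36) dt = 1/2.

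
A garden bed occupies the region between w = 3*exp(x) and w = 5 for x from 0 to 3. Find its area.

-22 - 10*log(3) + 10*log(5) + 3*exp(3)

The difference (3*exp(x)) - (5) = 3*exp(x) - 5 changes sign at x = log(5/3) inside [0, 3], so split the integral there.
∫[0,log(5/3)] (3*exp(x) - 5) dx = log(243/3125) + 2; the area of that piece is -2 + log(3125/243).
∫[log(5/3),3] (3*exp(x) - 5) dx = -20 - 5*log(3) + 5*log(5) + 3*exp(3).
Total area = (-2 + log(3125/243)) + (-20 - 5*log(3) + 5*log(5) + 3*exp(3)) = -22 - 10*log(3) + 10*log(5) + 3*exp(3).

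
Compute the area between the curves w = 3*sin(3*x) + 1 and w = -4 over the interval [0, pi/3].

On [0, pi/3], (3*sin(3*x) + 1) - (-4) = 3*sin(3*x) + 5 is ≥ 0 throughout, so the area is a single integral of |3*sin(3*x) + 5|.
∫[0,pi/3] (3*sin(3*x) + 5) dx = 2 + 5*pi/3.

2 + 5*pi/3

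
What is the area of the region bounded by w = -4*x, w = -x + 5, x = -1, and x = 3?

32

On [-1, 3], (-4*x) - (-x + 5) = -3*x - 5 is ≤ 0 throughout, so the area is a single integral of |-3*x - 5|.
∫[-1,3] (-3*x - 5) dx = -32; the area of that piece is 32.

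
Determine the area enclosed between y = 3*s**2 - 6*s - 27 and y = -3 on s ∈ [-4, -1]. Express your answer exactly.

The difference (3*s**2 - 6*s - 27) - (-3) = 3*s**2 - 6*s - 24 changes sign at s = -2 inside [-4, -1], so split the integral there.
∫[-4,-2] (3*s**2 - 6*s - 24) ds = 44.
∫[-2,-1] (3*s**2 - 6*s - 24) ds = -8; the area of that piece is 8.
Total area = 44 + 8 = 52.

52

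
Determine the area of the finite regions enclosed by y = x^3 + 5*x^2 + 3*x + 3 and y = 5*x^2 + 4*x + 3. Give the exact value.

Set the curves equal: x^3 + 5*x^2 + 3*x + 3 = 5*x^2 + 4*x + 3, so x^3 - x = 0, which factors as x*(x - 1)*(x + 1) = 0. The curves meet at x = -1, 0, 1.
On [-1, 0], y = x^3 + 5*x^2 + 3*x + 3 is on top; that piece has area ∫[-1,0] (x^3 - x) dx = 1/4.
On [0, 1], y = 5*x^2 + 4*x + 3 is on top; that piece has area ∫[0,1] (-(x^3 - x)) dx = 1/4.
Total enclosed area = 1/4 + 1/4 = 1/2.

1/2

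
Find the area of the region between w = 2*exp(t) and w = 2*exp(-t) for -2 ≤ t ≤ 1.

-8 + 2*exp(-2) + 2*exp(-1) + 2*exp(1) + 2*exp(2)

The difference (2*exp(t)) - (2*exp(-t)) = 2*exp(t) - 2*exp(-t) changes sign at t = 0 inside [-2, 1], so split the integral there.
∫[-2,0] (2*exp(t) - 2*exp(-t)) dt = -2*exp(2) - 2*exp(-2) + 4; the area of that piece is -4 + 2*exp(-2) + 2*exp(2).
∫[0,1] (2*exp(t) - 2*exp(-t)) dt = -4 + 2*exp(-1) + 2*exp(1).
Total area = (-4 + 2*exp(-2) + 2*exp(2)) + (-4 + 2*exp(-1) + 2*exp(1)) = -8 + 2*exp(-2) + 2*exp(-1) + 2*exp(1) + 2*exp(2).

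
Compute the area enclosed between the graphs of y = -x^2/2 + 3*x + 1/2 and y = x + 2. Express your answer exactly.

2/3

Set the curves equal: -x^2/2 + 3*x + 1/2 = x + 2, so -x^2/2 + 2*x - 3/2 = 0, which factors as -(x - 3)*(x - 1)/2 = 0. The curves meet at x = 1, 3.
On [1, 3], y = -x^2/2 + 3*x + 1/2 is on top; that piece has area ∫[1,3] (-x^2/2 + 2*x - 3/2) dx = 2/3.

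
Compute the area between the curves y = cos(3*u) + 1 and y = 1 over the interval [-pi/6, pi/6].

2/3

On [-pi/6, pi/6], (cos(3*u) + 1) - (1) = cos(3*u) is ≥ 0 throughout, so the area is a single integral of |cos(3*u)|.
∫[-pi/6,pi/6] (cos(3*u)) du = 2/3.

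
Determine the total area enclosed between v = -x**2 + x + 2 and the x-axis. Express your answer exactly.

The curve meets the x-axis where -x**2 + x + 2 = 0, i.e. -(x - 2)*(x + 1) = 0, at x = -1, 2.
On [-1, 2] the curve lies above the axis; ∫[-1,2] (-x**2 + x + 2) dx = 9/2, giving area 9/2.

9/2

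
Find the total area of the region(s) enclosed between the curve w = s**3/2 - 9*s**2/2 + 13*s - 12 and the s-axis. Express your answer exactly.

The curve meets the s-axis where s**3/2 - 9*s**2/2 + 13*s - 12 = 0, i.e. (s - 4)*(s - 3)*(s - 2)/2 = 0, at s = 2, 3, 4.
On [2, 3] the curve lies above the axis; ∫[2,3] (s**3/2 - 9*s**2/2 + 13*s - 12) ds = 1/8, giving area 1/8.
On [3, 4] the curve lies below the axis; ∫[3,4] (s**3/2 - 9*s**2/2 + 13*s - 12) ds = -1/8, giving area 1/8.
Total area = 1/8 + 1/8 = 1/4.

1/4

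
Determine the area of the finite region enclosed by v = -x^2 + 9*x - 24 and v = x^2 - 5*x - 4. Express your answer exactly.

Set the curves equal: -x^2 + 9*x - 24 = x^2 - 5*x - 4, so -2*x^2 + 14*x - 20 = 0, which factors as -2*(x - 5)*(x - 2) = 0. The curves meet at x = 2, 5.
On [2, 5], v = -x^2 + 9*x - 24 is on top; that piece has area ∫[2,5] (-2*x^2 + 14*x - 20) dx = 9.

9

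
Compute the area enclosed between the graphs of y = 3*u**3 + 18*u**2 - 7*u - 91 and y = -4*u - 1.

1221/4

Set the curves equal: 3*u**3 + 18*u**2 - 7*u - 91 = -4*u - 1, so 3*u**3 + 18*u**2 - 3*u - 90 = 0, which factors as 3*(u - 2)*(u + 3)*(u + 5) = 0. The curves meet at u = -5, -3, 2.
On [-5, -3], y = 3*u**3 + 18*u**2 - 7*u - 91 is on top; that piece has area ∫[-5,-3] (3*u**3 + 18*u**2 - 3*u - 90) du = 24.
On [-3, 2], y = -4*u - 1 is on top; that piece has area ∫[-3,2] (-(3*u**3 + 18*u**2 - 3*u - 90)) du = 1125/4.
Total enclosed area = 24 + 1125/4 = 1221/4.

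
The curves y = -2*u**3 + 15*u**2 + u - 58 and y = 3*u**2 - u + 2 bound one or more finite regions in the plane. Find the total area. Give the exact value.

Set the curves equal: -2*u**3 + 15*u**2 + u - 58 = 3*u**2 - u + 2, so -2*u**3 + 12*u**2 + 2*u - 60 = 0, which factors as -2*(u - 5)*(u - 3)*(u + 2) = 0. The curves meet at u = -2, 3, 5.
On [-2, 3], y = 3*u**2 - u + 2 is on top; that piece has area ∫[-2,3] (-(-2*u**3 + 12*u**2 + 2*u - 60)) du = 375/2.
On [3, 5], y = -2*u**3 + 15*u**2 + u - 58 is on top; that piece has area ∫[3,5] (-2*u**3 + 12*u**2 + 2*u - 60) du = 16.
Total enclosed area = 375/2 + 16 = 407/2.

407/2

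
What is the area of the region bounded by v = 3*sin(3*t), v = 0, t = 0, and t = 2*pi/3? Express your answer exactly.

4

The difference (3*sin(3*t)) - (0) = 3*sin(3*t) changes sign at t = pi/3 inside [0, 2*pi/3], so split the integral there.
∫[0,pi/3] (3*sin(3*t)) dt = 2.
∫[pi/3,2*pi/3] (3*sin(3*t)) dt = -2; the area of that piece is 2.
Total area = 2 + 2 = 4.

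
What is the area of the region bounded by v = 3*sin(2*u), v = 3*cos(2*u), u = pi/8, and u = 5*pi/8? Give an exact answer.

3*sqrt(2)

On [pi/8, 5*pi/8], (3*sin(2*u)) - (3*cos(2*u)) = 3*sin(2*u) - 3*cos(2*u) is ≥ 0 throughout, so the area is a single integral of |3*sin(2*u) - 3*cos(2*u)|.
∫[pi/8,5*pi/8] (3*sin(2*u) - 3*cos(2*u)) du = 3*sqrt(2).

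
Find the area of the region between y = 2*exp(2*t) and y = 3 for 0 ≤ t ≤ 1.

-5 - 7*log(2)/2 + log(6)/2 + 5*log(3)/2 + exp(2)

The difference (2*exp(2*t)) - (3) = 2*exp(2*t) - 3 changes sign at t = -log(2)/2 + log(3)/2 inside [0, 1], so split the integral there.
∫[0,-log(2)/2 + log(3)/2] (2*exp(2*t) - 3) dt = log(2*sqrt(6)/9) + 1/2; the area of that piece is -1/2 + log(3*sqrt(6)/4).
∫[-log(2)/2 + log(3)/2,1] (2*exp(2*t) - 3) dt = -9/2 - 3*log(2)/2 + 3*log(3)/2 + exp(2).
Total area = (-1/2 + log(3*sqrt(6)/4)) + (-9/2 - 3*log(2)/2 + 3*log(3)/2 + exp(2)) = -5 - 7*log(2)/2 + log(6)/2 + 5*log(3)/2 + exp(2).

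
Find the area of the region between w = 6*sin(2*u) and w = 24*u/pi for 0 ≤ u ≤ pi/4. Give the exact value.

On [0, pi/4], (6*sin(2*u)) - (24*u/pi) = -24*u/pi + 6*sin(2*u) is ≥ 0 throughout, so the area is a single integral of |-24*u/pi + 6*sin(2*u)|.
∫[0,pi/4] (-24*u/pi + 6*sin(2*u)) du = 3 - 3*pi/4.

3 - 3*pi/4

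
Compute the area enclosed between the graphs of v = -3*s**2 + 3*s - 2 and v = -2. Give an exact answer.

Set the curves equal: -3*s**2 + 3*s - 2 = -2, so -3*s**2 + 3*s = 0, which factors as -3*s*(s - 1) = 0. The curves meet at s = 0, 1.
On [0, 1], v = -3*s**2 + 3*s - 2 is on top; that piece has area ∫[0,1] (-3*s**2 + 3*s) ds = 1/2.

1/2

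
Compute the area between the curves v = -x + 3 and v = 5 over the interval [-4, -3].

3/2

On [-4, -3], (-x + 3) - (5) = -x - 2 is ≥ 0 throughout, so the area is a single integral of |-x - 2|.
∫[-4,-3] (-x - 2) dx = 3/2.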